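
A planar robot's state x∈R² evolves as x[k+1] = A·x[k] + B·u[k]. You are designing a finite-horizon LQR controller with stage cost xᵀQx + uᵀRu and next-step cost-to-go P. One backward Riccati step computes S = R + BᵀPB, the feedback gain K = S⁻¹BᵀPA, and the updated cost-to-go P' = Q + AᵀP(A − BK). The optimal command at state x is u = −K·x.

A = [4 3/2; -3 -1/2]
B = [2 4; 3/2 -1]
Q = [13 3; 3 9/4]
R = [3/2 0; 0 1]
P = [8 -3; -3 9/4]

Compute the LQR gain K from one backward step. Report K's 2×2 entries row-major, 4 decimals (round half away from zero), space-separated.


BᵀP = [11.5000 -2.6250; 35.0000 -14.2500]
S = R + BᵀPB = [3/2 0; 0 1] + [19.0625 48.6250; 48.6250 154.2500] = [20.5625 48.6250; 48.6250 155.2500]
BᵀPA = [53.8750 18.5625; 182.7500 59.6250]
K = S⁻¹·BᵀPA = [-0.6306 -0.0211; 1.3747 0.3907]
A−BK = [-0.2373 -0.0205; -0.6794 -0.0778]
AᵀP(A−BK) = [3.0079 0.6176; 0.6176 0.1607]
P' = Q + AᵀP(A−BK) = [16.0079 3.6176; 3.6176 2.4107]
tr(P') = 18.4186

-0.6306 -0.0211 1.3747 0.3907


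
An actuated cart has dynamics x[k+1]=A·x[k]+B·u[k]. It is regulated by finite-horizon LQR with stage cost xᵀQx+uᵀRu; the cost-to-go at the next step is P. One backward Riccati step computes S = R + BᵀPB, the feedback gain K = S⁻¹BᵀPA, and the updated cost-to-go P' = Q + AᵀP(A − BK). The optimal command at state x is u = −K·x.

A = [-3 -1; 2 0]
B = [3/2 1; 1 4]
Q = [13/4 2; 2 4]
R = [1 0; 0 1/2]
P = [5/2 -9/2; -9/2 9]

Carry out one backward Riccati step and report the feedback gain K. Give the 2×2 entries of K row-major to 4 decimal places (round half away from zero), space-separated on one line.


-0.9184 -0.2659 1.0547 0.1594

BᵀP = [-0.7500 2.2500; -15.5000 31.5000]
S = R + BᵀPB = [1 0; 0 1/2] + [1.1250 8.2500; 8.2500 110.5000] = [2.1250 8.2500; 8.2500 111.0000]
BᵀPA = [6.7500 0.7500; 109.5000 15.5000]
K = S⁻¹·BᵀPA = [-0.9184 -0.2659; 1.0547 0.1594]
A−BK = [-2.6771 -0.7605; -1.3006 -0.3717]
AᵀP(A−BK) = [3.2045 0.8402; 0.8402 0.2287]
P' = Q + AᵀP(A−BK) = [6.4545 2.8402; 2.8402 4.2287]
tr(P') = 10.6831


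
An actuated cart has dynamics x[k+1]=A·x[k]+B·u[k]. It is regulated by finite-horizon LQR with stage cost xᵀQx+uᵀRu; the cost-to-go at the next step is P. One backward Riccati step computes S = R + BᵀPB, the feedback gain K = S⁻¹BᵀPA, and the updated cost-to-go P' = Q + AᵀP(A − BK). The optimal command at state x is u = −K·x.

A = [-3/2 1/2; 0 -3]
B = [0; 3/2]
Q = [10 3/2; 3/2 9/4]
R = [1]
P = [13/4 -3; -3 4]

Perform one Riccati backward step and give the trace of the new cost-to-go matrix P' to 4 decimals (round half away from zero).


BᵀP = [-4.5000 6.0000]
S = R + BᵀPB = [1] + [9.0000] = [10.0000]
BᵀPA = [6.7500 -20.2500]
K = S⁻¹·BᵀPA = [0.6750 -2.0250]
A−BK = [-1.5000 0.5000; -1.0125 0.0375]
AᵀP(A−BK) = [2.7563 -2.2688; -2.2688 4.8063]
P' = Q + AᵀP(A−BK) = [12.7563 -0.7688; -0.7688 7.0563]
tr(P') = 19.8125

19.8125


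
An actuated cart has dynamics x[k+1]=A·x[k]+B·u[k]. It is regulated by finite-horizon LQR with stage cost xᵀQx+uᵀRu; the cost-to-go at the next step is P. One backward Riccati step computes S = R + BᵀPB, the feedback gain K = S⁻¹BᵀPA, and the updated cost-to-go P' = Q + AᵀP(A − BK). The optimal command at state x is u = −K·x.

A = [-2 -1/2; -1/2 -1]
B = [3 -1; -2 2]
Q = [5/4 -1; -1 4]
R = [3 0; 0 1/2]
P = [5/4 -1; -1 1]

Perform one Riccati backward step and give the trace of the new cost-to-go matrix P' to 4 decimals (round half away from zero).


BᵀP = [5.7500 -5.0000; -3.2500 3.0000]
S = R + BᵀPB = [3 0; 0 1/2] + [27.2500 -15.7500; -15.7500 9.2500] = [30.2500 -15.7500; -15.7500 9.7500]
BᵀPA = [-9.0000 2.1250; 5.0000 -1.3750]
K = S⁻¹·BᵀPA = [-0.1920 -0.0200; 0.2027 -0.1733]
A−BK = [-1.2213 -0.6133; -1.2893 -0.6933]
AᵀP(A−BK) = [0.5087 0.1867; 0.1867 0.1167]
P' = Q + AᵀP(A−BK) = [1.7587 -0.8133; -0.8133 4.1167]
tr(P') = 5.8753

5.8753


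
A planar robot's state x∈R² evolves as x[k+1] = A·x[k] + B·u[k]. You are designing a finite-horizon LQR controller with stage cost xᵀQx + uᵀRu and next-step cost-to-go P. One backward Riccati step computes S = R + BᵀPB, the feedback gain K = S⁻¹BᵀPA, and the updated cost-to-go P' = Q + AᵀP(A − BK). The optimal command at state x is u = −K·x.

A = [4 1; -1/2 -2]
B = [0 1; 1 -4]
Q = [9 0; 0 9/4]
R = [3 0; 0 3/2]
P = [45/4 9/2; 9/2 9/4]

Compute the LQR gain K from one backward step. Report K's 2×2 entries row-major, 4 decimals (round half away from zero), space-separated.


BᵀP = [4.5000 2.2500; -6.7500 -4.5000]
S = R + BᵀPB = [3 0; 0 3/2] + [2.2500 -4.5000; -4.5000 11.2500] = [5.2500 -4.5000; -4.5000 12.7500]
BᵀPA = [16.8750 0.0000; -24.7500 2.2500]
K = S⁻¹·BᵀPA = [2.2229 0.2169; -1.1566 0.2530]
A−BK = [5.1566 0.7470; -7.3494 -1.2048]
AᵀP(A−BK) = [96.4247 11.6024; 11.6024 1.6807]
P' = Q + AᵀP(A−BK) = [105.4247 11.6024; 11.6024 3.9307]
tr(P') = 109.3554

2.2229 0.2169 -1.1566 0.2530


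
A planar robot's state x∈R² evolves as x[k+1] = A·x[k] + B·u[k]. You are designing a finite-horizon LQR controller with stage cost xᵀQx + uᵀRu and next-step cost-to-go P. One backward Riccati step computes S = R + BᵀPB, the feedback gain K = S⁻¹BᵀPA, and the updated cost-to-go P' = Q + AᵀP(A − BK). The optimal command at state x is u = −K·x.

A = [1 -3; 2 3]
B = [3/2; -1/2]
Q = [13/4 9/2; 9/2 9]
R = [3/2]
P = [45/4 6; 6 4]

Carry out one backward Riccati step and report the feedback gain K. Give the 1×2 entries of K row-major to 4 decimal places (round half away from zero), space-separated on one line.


1.4817 -1.0963

BᵀP = [13.8750 7.0000]
S = R + BᵀPB = [3/2] + [17.3125] = [18.8125]
BᵀPA = [27.8750 -20.6250]
K = S⁻¹·BᵀPA = [1.4817 -1.0963]
A−BK = [-1.2226 -1.3555; 2.7409 2.4518]
AᵀP(A−BK) = [9.9468 2.8106; 2.8106 6.6379]
P' = Q + AᵀP(A−BK) = [13.1968 7.3106; 7.3106 15.6379]
tr(P') = 28.8347


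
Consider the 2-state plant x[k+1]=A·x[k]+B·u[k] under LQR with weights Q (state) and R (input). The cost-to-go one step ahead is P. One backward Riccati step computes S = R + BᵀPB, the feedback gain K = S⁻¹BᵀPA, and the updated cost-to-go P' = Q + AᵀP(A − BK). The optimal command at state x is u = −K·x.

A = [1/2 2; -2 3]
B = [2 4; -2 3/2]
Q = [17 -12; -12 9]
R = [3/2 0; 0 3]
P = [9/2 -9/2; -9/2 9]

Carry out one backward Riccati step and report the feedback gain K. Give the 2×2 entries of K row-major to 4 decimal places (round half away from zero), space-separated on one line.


0.7685 -0.7691 -0.2323 0.8055

BᵀP = [18.0000 -27.0000; 11.2500 -4.5000]
S = R + BᵀPB = [3/2 0; 0 3] + [90.0000 31.5000; 31.5000 38.2500] = [91.5000 31.5000; 31.5000 41.2500]
BᵀPA = [63.0000 -45.0000; 14.6250 9.0000]
K = S⁻¹·BᵀPA = [0.7685 -0.7691; -0.2323 0.8055]
A−BK = [-0.1078 0.3162; -0.1145 0.2535]
AᵀP(A−BK) = [1.1070 -1.5767; -1.5767 3.1407]
P' = Q + AᵀP(A−BK) = [18.1070 -13.5767; -13.5767 12.1407]
tr(P') = 30.2478


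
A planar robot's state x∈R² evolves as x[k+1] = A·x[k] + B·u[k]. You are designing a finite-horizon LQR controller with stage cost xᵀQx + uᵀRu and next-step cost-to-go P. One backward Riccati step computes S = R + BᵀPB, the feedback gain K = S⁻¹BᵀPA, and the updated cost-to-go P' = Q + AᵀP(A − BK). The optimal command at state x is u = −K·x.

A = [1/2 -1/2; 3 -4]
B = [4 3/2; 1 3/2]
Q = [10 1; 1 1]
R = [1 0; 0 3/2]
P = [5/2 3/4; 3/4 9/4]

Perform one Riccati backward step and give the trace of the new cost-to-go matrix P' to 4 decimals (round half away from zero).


BᵀP = [10.7500 5.2500; 4.8750 4.5000]
S = R + BᵀPB = [1 0; 0 3/2] + [48.2500 24.0000; 24.0000 14.0625] = [49.2500 24.0000; 24.0000 15.5625]
BᵀPA = [21.1250 -26.3750; 15.9375 -20.4375]
K = S⁻¹·BᵀPA = [-0.2822 0.4203; 1.4593 -1.9614]
A−BK = [-0.5602 0.7610; 1.0933 -1.4782]
AᵀP(A−BK) = [5.8290 -7.8688; -7.8688 10.6240]
P' = Q + AᵀP(A−BK) = [15.8290 -6.8688; -6.8688 11.6240]
tr(P') = 27.4530

27.4530


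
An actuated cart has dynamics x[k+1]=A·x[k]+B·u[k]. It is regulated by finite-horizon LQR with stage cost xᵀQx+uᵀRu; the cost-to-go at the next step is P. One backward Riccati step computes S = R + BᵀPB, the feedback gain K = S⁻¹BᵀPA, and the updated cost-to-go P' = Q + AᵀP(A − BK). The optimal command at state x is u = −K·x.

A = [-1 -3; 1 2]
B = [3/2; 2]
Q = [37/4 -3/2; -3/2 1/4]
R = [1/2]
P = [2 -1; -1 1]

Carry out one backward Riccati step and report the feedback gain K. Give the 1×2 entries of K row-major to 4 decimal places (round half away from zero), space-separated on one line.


BᵀP = [1.0000 0.5000]
S = R + BᵀPB = [1/2] + [2.5000] = [3.0000]
BᵀPA = [-0.5000 -2.0000]
K = S⁻¹·BᵀPA = [-0.1667 -0.6667]
A−BK = [-0.7500 -2.0000; 1.3333 3.3333]
AᵀP(A−BK) = [4.9167 12.6667; 12.6667 32.6667]
P' = Q + AᵀP(A−BK) = [14.1667 11.1667; 11.1667 32.9167]
tr(P') = 47.0833

-0.1667 -0.6667


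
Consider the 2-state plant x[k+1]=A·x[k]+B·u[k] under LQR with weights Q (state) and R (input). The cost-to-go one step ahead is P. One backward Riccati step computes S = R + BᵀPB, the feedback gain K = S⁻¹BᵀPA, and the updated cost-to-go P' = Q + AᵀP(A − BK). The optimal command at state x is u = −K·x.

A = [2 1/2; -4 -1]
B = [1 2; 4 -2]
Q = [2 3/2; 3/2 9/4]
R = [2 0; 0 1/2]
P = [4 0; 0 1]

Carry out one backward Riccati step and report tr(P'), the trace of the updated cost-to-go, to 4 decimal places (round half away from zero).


5.3054

BᵀP = [4.0000 4.0000; 8.0000 -2.0000]
S = R + BᵀPB = [2 0; 0 1/2] + [20.0000 0.0000; 0.0000 20.0000] = [22.0000 0.0000; 0.0000 20.5000]
BᵀPA = [-8.0000 -2.0000; 24.0000 6.0000]
K = S⁻¹·BᵀPA = [-0.3636 -0.0909; 1.1707 0.2927]
A−BK = [0.0222 0.0055; -0.2040 -0.0510]
AᵀP(A−BK) = [0.9933 0.2483; 0.2483 0.0621]
P' = Q + AᵀP(A−BK) = [2.9933 1.7483; 1.7483 2.3121]
tr(P') = 5.3054


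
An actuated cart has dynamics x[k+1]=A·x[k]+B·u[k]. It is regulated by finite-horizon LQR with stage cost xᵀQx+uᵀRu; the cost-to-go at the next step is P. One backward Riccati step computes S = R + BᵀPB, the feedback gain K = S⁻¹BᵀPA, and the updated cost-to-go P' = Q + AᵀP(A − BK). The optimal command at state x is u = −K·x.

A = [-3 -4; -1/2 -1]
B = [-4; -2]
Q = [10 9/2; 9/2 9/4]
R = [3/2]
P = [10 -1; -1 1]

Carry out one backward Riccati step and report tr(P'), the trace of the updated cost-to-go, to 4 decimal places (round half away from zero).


16.5870

BᵀP = [-38.0000 2.0000]
S = R + BᵀPB = [3/2] + [148.0000] = [149.5000]
BᵀPA = [113.0000 150.0000]
K = S⁻¹·BᵀPA = [0.7559 1.0033]
A−BK = [0.0234 0.0134; 1.0117 1.0067]
AᵀP(A−BK) = [1.8386 2.1221; 2.1221 2.4983]
P' = Q + AᵀP(A−BK) = [11.8386 6.6221; 6.6221 4.7483]
tr(P') = 16.5870


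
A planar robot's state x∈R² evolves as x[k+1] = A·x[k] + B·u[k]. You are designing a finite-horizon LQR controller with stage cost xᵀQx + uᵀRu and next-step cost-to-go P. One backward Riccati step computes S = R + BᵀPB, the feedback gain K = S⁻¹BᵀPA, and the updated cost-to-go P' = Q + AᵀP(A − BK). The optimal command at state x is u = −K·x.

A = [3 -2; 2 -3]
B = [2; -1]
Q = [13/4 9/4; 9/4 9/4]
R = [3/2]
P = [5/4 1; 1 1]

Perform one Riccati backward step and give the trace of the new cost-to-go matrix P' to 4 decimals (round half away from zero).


BᵀP = [1.5000 1.0000]
S = R + BᵀPB = [3/2] + [2.0000] = [3.5000]
BᵀPA = [6.5000 -6.0000]
K = S⁻¹·BᵀPA = [1.8571 -1.7143]
A−BK = [-0.7143 1.4286; 3.8571 -4.7143]
AᵀP(A−BK) = [15.1786 -15.3571; -15.3571 15.7143]
P' = Q + AᵀP(A−BK) = [18.4286 -13.1071; -13.1071 17.9643]
tr(P') = 36.3929

36.3929


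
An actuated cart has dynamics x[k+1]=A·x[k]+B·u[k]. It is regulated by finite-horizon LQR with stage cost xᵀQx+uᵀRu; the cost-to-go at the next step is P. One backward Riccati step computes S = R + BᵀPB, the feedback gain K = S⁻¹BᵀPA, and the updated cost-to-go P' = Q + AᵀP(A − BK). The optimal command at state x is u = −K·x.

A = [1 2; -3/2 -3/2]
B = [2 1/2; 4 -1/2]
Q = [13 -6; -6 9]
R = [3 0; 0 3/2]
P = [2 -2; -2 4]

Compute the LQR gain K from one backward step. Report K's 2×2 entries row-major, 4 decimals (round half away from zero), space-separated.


BᵀP = [-4.0000 12.0000; 2.0000 -3.0000]
S = R + BᵀPB = [3 0; 0 3/2] + [40.0000 -8.0000; -8.0000 2.5000] = [43.0000 -8.0000; -8.0000 4.0000]
BᵀPA = [-22.0000 -26.0000; 6.5000 8.5000]
K = S⁻¹·BᵀPA = [-0.3333 -0.3333; 0.9583 1.4583]
A−BK = [1.1875 1.9375; 0.3125 0.5625]
AᵀP(A−BK) = [3.4375 5.1875; 5.1875 7.9375]
P' = Q + AᵀP(A−BK) = [16.4375 -0.8125; -0.8125 16.9375]
tr(P') = 33.3750

-0.3333 -0.3333 0.9583 1.4583


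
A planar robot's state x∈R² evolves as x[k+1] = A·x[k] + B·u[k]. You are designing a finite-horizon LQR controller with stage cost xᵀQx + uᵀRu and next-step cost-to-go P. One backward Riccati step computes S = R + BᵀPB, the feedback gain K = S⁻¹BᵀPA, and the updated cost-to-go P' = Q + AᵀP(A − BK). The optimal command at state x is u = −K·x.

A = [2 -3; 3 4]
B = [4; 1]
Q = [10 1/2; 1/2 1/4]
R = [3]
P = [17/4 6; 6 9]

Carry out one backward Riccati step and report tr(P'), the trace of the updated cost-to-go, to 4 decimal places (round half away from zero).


BᵀP = [23.0000 33.0000]
S = R + BᵀPB = [3] + [125.0000] = [128.0000]
BᵀPA = [145.0000 63.0000]
K = S⁻¹·BᵀPA = [1.1328 0.4922]
A−BK = [-2.5313 -4.9688; 1.8672 3.5078]
AᵀP(A−BK) = [5.7422 5.1328; 5.1328 7.2422]
P' = Q + AᵀP(A−BK) = [15.7422 5.6328; 5.6328 7.4922]
tr(P') = 23.2344

23.2344


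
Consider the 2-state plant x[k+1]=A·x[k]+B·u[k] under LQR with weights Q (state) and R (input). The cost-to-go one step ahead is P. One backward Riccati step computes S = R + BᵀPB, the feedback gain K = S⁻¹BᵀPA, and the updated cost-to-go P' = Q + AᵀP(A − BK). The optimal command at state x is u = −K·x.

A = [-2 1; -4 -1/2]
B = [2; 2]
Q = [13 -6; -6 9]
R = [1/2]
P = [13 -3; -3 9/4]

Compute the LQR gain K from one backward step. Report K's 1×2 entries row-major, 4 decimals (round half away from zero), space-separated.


-0.9067 0.5533

BᵀP = [20.0000 -1.5000]
S = R + BᵀPB = [1/2] + [37.0000] = [37.5000]
BᵀPA = [-34.0000 20.7500]
K = S⁻¹·BᵀPA = [-0.9067 0.5533]
A−BK = [-0.1867 -0.1067; -2.1867 -1.6067]
AᵀP(A−BK) = [9.1733 6.3133; 6.3133 5.0808]
P' = Q + AᵀP(A−BK) = [22.1733 0.3133; 0.3133 14.0808]
tr(P') = 36.2542


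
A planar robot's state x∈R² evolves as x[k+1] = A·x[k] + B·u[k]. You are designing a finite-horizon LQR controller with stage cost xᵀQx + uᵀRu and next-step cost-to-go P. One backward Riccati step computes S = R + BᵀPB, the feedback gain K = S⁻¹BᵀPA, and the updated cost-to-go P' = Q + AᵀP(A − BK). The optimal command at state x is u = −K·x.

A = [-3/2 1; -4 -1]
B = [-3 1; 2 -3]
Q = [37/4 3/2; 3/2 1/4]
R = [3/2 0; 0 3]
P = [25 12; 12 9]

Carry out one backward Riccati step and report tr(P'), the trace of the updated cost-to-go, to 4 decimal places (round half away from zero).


24.5329

BᵀP = [-51.0000 -18.0000; -11.0000 -15.0000]
S = R + BᵀPB = [3/2 0; 0 3] + [117.0000 3.0000; 3.0000 34.0000] = [118.5000 3.0000; 3.0000 37.0000]
BᵀPA = [148.5000 -33.0000; 76.5000 4.0000]
K = S⁻¹·BᵀPA = [1.2033 -0.2818; 1.9700 0.1310]
A−BK = [0.1399 0.0237; -0.4966 -0.0435]
AᵀP(A−BK) = [14.8560 0.3286; 0.3286 0.1769]
P' = Q + AᵀP(A−BK) = [24.1060 1.8286; 1.8286 0.4269]
tr(P') = 24.5329


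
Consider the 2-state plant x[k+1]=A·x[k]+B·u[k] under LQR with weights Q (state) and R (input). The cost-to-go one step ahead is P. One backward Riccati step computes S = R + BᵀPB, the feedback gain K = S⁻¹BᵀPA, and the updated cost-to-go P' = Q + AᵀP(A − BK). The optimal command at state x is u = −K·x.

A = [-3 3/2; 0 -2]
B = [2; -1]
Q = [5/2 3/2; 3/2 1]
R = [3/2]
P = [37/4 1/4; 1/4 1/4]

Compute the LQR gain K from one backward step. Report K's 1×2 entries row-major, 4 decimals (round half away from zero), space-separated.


BᵀP = [18.2500 0.2500]
S = R + BᵀPB = [3/2] + [36.2500] = [37.7500]
BᵀPA = [-54.7500 26.8750]
K = S⁻¹·BᵀPA = [-1.4503 0.7119]
A−BK = [-0.0993 0.0762; -1.4503 -1.2881]
AᵀP(A−BK) = [3.8444 -1.1474; -1.1474 1.1796]
P' = Q + AᵀP(A−BK) = [6.3444 0.3526; 0.3526 2.1796]
tr(P') = 8.5240

-1.4503 0.7119


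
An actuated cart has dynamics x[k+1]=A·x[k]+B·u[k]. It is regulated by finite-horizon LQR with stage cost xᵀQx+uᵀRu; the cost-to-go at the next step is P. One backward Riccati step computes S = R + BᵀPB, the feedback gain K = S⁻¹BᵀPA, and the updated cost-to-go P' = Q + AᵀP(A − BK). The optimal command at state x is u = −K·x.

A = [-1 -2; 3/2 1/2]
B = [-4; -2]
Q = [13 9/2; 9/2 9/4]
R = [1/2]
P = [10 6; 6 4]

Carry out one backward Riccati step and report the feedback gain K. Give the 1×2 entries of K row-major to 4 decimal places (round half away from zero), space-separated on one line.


BᵀP = [-52.0000 -32.0000]
S = R + BᵀPB = [1/2] + [272.0000] = [272.5000]
BᵀPA = [4.0000 88.0000]
K = S⁻¹·BᵀPA = [0.0147 0.3229]
A−BK = [-0.9413 -0.7083; 1.5294 1.1459]
AᵀP(A−BK) = [0.9413 0.7083; 0.7083 0.5817]
P' = Q + AᵀP(A−BK) = [13.9413 5.2083; 5.2083 2.8317]
tr(P') = 16.7729

0.0147 0.3229


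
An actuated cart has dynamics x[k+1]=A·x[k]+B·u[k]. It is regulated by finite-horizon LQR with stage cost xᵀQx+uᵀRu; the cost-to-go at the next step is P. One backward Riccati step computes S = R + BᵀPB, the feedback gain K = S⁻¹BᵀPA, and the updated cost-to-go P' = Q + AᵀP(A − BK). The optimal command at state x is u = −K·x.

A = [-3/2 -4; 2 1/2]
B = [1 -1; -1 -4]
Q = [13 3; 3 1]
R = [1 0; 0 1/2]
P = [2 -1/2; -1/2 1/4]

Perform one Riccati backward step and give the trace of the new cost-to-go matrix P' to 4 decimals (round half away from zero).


BᵀP = [2.5000 -0.7500; 0.0000 -0.5000]
S = R + BᵀPB = [1 0; 0 1/2] + [3.2500 0.5000; 0.5000 2.0000] = [4.2500 0.5000; 0.5000 2.5000]
BᵀPA = [-5.2500 -10.3750; -1.0000 -0.2500]
K = S⁻¹·BᵀPA = [-1.2169 -2.4880; -0.1566 0.3976]
A−BK = [-0.4398 -1.1145; 0.1566 -0.3976]
AᵀP(A−BK) = [1.9548 3.9608; 3.9608 8.3494]
P' = Q + AᵀP(A−BK) = [14.9548 6.9608; 6.9608 9.3494]
tr(P') = 24.3042

24.3042


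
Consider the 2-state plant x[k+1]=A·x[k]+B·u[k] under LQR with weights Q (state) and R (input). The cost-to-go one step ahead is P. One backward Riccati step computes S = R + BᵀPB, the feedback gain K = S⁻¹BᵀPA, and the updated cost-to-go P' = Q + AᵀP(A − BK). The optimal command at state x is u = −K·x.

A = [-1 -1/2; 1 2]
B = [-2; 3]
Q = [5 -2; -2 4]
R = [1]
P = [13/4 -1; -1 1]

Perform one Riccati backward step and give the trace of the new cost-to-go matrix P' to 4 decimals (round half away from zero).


BᵀP = [-9.5000 5.0000]
S = R + BᵀPB = [1] + [34.0000] = [35.0000]
BᵀPA = [14.5000 14.7500]
K = S⁻¹·BᵀPA = [0.4143 0.4214]
A−BK = [-0.1714 0.3429; -0.2429 0.7357]
AᵀP(A−BK) = [0.2429 0.0143; 0.0143 0.5964]
P' = Q + AᵀP(A−BK) = [5.2429 -1.9857; -1.9857 4.5964]
tr(P') = 9.8393

9.8393


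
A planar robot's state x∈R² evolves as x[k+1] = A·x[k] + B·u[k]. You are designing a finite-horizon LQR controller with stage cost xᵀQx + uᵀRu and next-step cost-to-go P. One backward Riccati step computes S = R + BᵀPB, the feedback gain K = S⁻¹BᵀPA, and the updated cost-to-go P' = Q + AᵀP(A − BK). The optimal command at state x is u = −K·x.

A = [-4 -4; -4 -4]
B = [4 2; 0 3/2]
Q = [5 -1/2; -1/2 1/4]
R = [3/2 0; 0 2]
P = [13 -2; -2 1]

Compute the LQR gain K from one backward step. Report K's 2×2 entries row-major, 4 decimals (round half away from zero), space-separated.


-0.3026 -0.3026 -1.2240 -1.2240

BᵀP = [52.0000 -8.0000; 23.0000 -2.5000]
S = R + BᵀPB = [3/2 0; 0 2] + [208.0000 92.0000; 92.0000 42.2500] = [209.5000 92.0000; 92.0000 44.2500]
BᵀPA = [-176.0000 -176.0000; -82.0000 -82.0000]
K = S⁻¹·BᵀPA = [-0.3026 -0.3026; -1.2240 -1.2240]
A−BK = [-0.3417 -0.3417; -2.1640 -2.1640]
AᵀP(A−BK) = [6.3767 6.3767; 6.3767 6.3767]
P' = Q + AᵀP(A−BK) = [11.3767 5.8767; 5.8767 6.6267]
tr(P') = 18.0034


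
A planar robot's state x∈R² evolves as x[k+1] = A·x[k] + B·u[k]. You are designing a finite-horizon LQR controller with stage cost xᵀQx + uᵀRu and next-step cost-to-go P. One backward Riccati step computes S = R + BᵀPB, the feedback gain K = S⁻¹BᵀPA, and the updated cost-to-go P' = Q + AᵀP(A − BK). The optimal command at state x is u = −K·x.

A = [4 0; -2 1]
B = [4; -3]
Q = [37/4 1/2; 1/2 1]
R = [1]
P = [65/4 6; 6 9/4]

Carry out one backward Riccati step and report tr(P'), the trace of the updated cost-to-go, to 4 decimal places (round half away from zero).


BᵀP = [47.0000 17.2500]
S = R + BᵀPB = [1] + [136.2500] = [137.2500]
BᵀPA = [153.5000 17.2500]
K = S⁻¹·BᵀPA = [1.1184 0.1257]
A−BK = [-0.4736 -0.5027; 1.3552 1.3770]
AᵀP(A−BK) = [1.3260 0.2077; 0.2077 0.0820]
P' = Q + AᵀP(A−BK) = [10.5760 0.7077; 0.7077 1.0820]
tr(P') = 11.6580

11.6580


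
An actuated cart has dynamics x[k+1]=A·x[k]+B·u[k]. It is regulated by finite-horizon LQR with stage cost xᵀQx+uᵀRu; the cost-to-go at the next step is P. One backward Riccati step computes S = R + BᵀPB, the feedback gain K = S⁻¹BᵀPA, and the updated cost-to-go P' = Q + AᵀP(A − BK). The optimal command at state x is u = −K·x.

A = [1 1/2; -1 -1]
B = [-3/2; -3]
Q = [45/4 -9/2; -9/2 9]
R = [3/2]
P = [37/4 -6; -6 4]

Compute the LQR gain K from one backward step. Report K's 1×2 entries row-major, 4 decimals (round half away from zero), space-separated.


BᵀP = [4.1250 -3.0000]
S = R + BᵀPB = [3/2] + [2.8125] = [4.3125]
BᵀPA = [7.1250 5.0625]
K = S⁻¹·BᵀPA = [1.6522 1.1739]
A−BK = [3.4783 2.2609; 3.9565 2.5217]
AᵀP(A−BK) = [13.4783 9.2609; 9.2609 6.3696]
P' = Q + AᵀP(A−BK) = [24.7283 4.7609; 4.7609 15.3696]
tr(P') = 40.0978

1.6522 1.1739


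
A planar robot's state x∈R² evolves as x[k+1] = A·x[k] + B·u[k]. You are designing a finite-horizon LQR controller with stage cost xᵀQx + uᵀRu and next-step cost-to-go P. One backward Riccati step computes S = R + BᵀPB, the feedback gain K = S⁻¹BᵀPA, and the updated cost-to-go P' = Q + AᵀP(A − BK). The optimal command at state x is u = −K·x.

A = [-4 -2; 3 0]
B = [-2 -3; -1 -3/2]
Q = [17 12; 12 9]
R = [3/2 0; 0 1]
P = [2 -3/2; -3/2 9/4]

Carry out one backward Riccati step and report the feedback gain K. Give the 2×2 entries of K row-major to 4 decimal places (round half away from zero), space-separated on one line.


BᵀP = [-2.5000 0.7500; -3.7500 1.1250]
S = R + BᵀPB = [3/2 0; 0 1] + [4.2500 6.3750; 6.3750 9.5625] = [5.7500 6.3750; 6.3750 10.5625]
BᵀPA = [12.2500 5.0000; 18.3750 7.5000]
K = S⁻¹·BᵀPA = [0.6096 0.2488; 1.3717 0.5599]
A−BK = [1.3344 0.1773; 5.6672 1.0886]
AᵀP(A−BK) = [55.5770 11.6641; 11.6641 2.5568]
P' = Q + AᵀP(A−BK) = [72.5770 23.6641; 23.6641 11.5568]
tr(P') = 84.1337

0.6096 0.2488 1.3717 0.5599


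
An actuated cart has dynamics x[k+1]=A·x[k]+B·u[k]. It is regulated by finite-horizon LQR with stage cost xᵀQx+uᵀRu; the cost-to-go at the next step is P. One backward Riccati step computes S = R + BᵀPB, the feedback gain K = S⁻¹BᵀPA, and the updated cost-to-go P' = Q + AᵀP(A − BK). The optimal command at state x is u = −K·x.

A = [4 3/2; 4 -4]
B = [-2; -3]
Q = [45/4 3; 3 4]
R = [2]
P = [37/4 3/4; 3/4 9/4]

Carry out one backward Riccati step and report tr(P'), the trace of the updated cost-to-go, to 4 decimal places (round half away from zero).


73.8535

BᵀP = [-20.7500 -8.2500]
S = R + BᵀPB = [2] + [66.2500] = [68.2500]
BᵀPA = [-116.0000 1.8750]
K = S⁻¹·BᵀPA = [-1.6996 0.0275]
A−BK = [0.6007 1.5549; -1.0989 -3.9176]
AᵀP(A−BK) = [10.8425 15.1868; 15.1868 47.7610]
P' = Q + AᵀP(A−BK) = [22.0925 18.1868; 18.1868 51.7610]
tr(P') = 73.8535


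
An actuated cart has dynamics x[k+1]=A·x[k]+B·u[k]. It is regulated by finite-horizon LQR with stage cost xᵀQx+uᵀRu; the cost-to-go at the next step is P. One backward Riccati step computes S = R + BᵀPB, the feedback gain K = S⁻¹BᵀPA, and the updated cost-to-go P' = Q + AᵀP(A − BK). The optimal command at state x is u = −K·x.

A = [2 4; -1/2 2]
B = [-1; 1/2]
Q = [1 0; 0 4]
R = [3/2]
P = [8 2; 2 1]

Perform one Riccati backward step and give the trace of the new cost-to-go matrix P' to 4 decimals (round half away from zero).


50.5968

BᵀP = [-7.0000 -1.5000]
S = R + BᵀPB = [3/2] + [6.2500] = [7.7500]
BᵀPA = [-13.2500 -31.0000]
K = S⁻¹·BᵀPA = [-1.7097 -4.0000]
A−BK = [0.2903 0.0000; 0.3548 4.0000]
AᵀP(A−BK) = [5.5968 14.0000; 14.0000 40.0000]
P' = Q + AᵀP(A−BK) = [6.5968 14.0000; 14.0000 44.0000]
tr(P') = 50.5968


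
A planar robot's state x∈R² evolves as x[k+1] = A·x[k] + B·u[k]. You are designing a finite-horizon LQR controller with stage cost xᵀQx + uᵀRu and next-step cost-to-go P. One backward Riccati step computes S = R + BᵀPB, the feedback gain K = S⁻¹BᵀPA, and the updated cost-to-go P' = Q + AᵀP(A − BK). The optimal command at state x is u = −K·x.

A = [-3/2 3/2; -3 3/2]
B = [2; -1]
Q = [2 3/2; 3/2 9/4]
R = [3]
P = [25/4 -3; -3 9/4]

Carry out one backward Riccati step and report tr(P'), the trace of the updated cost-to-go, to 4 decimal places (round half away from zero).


BᵀP = [15.5000 -8.2500]
S = R + BᵀPB = [3] + [39.2500] = [42.2500]
BᵀPA = [1.5000 10.8750]
K = S⁻¹·BᵀPA = [0.0355 0.2574]
A−BK = [-1.5710 0.9852; -2.9645 1.7574]
AᵀP(A−BK) = [7.2592 -4.3236; -4.3236 2.8258]
P' = Q + AᵀP(A−BK) = [9.2592 -2.8236; -2.8236 5.0758]
tr(P') = 14.3351

14.3351


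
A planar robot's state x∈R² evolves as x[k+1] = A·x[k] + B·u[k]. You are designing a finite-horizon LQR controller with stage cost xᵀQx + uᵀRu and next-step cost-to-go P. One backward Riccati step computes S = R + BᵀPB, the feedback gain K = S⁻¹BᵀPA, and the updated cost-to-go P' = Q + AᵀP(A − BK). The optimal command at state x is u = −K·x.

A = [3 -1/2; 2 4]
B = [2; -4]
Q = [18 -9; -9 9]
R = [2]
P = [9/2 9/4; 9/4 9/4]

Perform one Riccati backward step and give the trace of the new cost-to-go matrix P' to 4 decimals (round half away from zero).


111.3750

BᵀP = [0.0000 -4.5000]
S = R + BᵀPB = [2] + [18.0000] = [20.0000]
BᵀPA = [-9.0000 -18.0000]
K = S⁻¹·BᵀPA = [-0.4500 -0.9000]
A−BK = [3.9000 1.3000; 0.2000 0.4000]
AᵀP(A−BK) = [72.4500 27.9000; 27.9000 11.9250]
P' = Q + AᵀP(A−BK) = [90.4500 18.9000; 18.9000 20.9250]
tr(P') = 111.3750


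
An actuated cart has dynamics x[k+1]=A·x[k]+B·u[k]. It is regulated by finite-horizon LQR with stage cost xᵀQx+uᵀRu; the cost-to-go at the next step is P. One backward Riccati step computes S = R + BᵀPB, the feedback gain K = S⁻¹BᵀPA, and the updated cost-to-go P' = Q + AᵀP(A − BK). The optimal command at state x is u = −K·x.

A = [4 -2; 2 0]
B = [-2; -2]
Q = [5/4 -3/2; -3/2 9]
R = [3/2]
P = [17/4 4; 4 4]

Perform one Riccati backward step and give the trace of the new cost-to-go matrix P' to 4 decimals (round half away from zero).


BᵀP = [-16.5000 -16.0000]
S = R + BᵀPB = [3/2] + [65.0000] = [66.5000]
BᵀPA = [-98.0000 33.0000]
K = S⁻¹·BᵀPA = [-1.4737 0.4962]
A−BK = [1.0526 -1.0075; -0.9474 0.9925]
AᵀP(A−BK) = [3.5789 -1.3684; -1.3684 0.6241]
P' = Q + AᵀP(A−BK) = [4.8289 -2.8684; -2.8684 9.6241]
tr(P') = 14.4530

14.4530


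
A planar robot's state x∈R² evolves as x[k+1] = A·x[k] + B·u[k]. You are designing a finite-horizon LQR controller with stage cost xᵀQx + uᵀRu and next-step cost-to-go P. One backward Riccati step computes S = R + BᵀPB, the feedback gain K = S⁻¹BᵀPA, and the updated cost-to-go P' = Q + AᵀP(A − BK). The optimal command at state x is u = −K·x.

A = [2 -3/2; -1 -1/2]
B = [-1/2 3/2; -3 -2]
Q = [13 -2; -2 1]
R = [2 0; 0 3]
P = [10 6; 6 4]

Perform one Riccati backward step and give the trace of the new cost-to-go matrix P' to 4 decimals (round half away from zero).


17.9842

BᵀP = [-23.0000 -15.0000; 3.0000 1.0000]
S = R + BᵀPB = [2 0; 0 3] + [56.5000 -4.5000; -4.5000 2.5000] = [58.5000 -4.5000; -4.5000 5.5000]
BᵀPA = [-31.0000 42.0000; 5.0000 -5.0000]
K = S⁻¹·BᵀPA = [-0.4909 0.6915; 0.5075 -0.3433]
A−BK = [0.9934 -0.6393; -1.4577 0.8881]
AᵀP(A−BK) = [2.2454 -1.8458; -1.8458 1.7388]
P' = Q + AᵀP(A−BK) = [15.2454 -3.8458; -3.8458 2.7388]
tr(P') = 17.9842


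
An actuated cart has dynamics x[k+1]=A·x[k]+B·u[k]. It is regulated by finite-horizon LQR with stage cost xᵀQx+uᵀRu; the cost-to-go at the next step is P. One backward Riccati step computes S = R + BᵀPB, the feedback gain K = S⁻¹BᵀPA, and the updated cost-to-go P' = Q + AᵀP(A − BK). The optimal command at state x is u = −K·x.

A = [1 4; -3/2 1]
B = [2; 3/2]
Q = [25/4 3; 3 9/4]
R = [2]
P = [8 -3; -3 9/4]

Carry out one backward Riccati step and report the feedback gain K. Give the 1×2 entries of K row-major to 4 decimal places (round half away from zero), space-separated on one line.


0.7329 2.0593

BᵀP = [11.5000 -2.6250]
S = R + BᵀPB = [2] + [19.0625] = [21.0625]
BᵀPA = [15.4375 43.3750]
K = S⁻¹·BᵀPA = [0.7329 2.0593]
A−BK = [-0.4659 -0.1187; -2.5994 -2.0890]
AᵀP(A−BK) = [10.7478 11.8338; 11.8338 16.9258]
P' = Q + AᵀP(A−BK) = [16.9978 14.8338; 14.8338 19.1758]
tr(P') = 36.1736


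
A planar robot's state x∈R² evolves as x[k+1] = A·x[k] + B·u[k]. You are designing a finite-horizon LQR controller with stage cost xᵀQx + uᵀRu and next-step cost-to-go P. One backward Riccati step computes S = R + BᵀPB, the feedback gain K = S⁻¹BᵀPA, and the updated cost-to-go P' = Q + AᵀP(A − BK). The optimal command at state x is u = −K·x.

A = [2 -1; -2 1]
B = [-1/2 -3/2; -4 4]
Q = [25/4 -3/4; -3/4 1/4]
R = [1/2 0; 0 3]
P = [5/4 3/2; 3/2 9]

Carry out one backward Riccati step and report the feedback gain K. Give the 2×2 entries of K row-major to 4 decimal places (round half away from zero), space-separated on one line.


BᵀP = [-6.6250 -36.7500; 4.1250 33.7500]
S = R + BᵀPB = [1/2 0; 0 3] + [150.3125 -137.0625; -137.0625 128.8125] = [150.8125 -137.0625; -137.0625 131.8125]
BᵀPA = [60.2500 -30.1250; -59.2500 29.6250]
K = S⁻¹·BᵀPA = [-0.1640 0.0820; -0.6201 0.3100]
A−BK = [0.9879 -0.4940; -0.1759 0.0879]
AᵀP(A−BK) = [2.1439 -1.0720; -1.0720 0.5360]
P' = Q + AᵀP(A−BK) = [8.3939 -1.8220; -1.8220 0.7860]
tr(P') = 9.1799

-0.1640 0.0820 -0.6201 0.3100


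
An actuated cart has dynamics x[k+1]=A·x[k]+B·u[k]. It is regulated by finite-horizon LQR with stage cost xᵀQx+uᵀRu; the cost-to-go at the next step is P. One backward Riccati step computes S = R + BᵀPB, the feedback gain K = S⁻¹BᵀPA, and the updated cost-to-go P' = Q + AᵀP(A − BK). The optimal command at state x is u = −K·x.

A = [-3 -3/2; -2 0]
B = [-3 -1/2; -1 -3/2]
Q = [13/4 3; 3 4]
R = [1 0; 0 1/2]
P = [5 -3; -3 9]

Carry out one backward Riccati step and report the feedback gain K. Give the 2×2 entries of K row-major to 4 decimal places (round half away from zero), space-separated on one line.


BᵀP = [-12.0000 0.0000; 2.0000 -12.0000]
S = R + BᵀPB = [1 0; 0 1/2] + [36.0000 6.0000; 6.0000 17.0000] = [37.0000 6.0000; 6.0000 17.5000]
BᵀPA = [36.0000 18.0000; 18.0000 -3.0000]
K = S⁻¹·BᵀPA = [0.8536 0.5446; 0.7359 -0.3581]
A−BK = [-0.0711 -0.0454; -0.0425 0.0074]
AᵀP(A−BK) = [1.0229 0.3422; 0.3422 0.3735]
P' = Q + AᵀP(A−BK) = [4.2729 3.3422; 3.3422 4.3735]
tr(P') = 8.6464

0.8536 0.5446 0.7359 -0.3581


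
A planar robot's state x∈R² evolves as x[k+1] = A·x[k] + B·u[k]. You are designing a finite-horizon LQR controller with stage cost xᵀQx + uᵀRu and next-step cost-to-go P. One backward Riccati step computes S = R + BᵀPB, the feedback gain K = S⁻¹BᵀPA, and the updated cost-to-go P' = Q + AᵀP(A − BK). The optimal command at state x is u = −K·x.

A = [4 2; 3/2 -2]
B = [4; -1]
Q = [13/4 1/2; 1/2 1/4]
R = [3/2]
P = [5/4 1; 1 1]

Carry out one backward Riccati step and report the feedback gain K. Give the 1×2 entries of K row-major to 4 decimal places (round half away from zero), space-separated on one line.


1.4138 0.1379

BᵀP = [4.0000 3.0000]
S = R + BᵀPB = [3/2] + [13.0000] = [14.5000]
BᵀPA = [20.5000 2.0000]
K = S⁻¹·BᵀPA = [1.4138 0.1379]
A−BK = [-1.6552 1.4483; 2.9138 -1.8621]
AᵀP(A−BK) = [5.2672 -0.8276; -0.8276 0.7241]
P' = Q + AᵀP(A−BK) = [8.5172 -0.3276; -0.3276 0.9741]
tr(P') = 9.4914


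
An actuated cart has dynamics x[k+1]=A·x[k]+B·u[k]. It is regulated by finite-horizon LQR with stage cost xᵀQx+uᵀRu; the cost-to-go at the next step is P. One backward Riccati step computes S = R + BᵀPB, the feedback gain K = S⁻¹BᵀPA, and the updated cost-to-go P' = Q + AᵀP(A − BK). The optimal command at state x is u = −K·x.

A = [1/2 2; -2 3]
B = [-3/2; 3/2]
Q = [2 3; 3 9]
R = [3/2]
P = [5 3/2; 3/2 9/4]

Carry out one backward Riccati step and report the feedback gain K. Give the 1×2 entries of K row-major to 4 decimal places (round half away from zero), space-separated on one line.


-0.4407 -0.6441

BᵀP = [-5.2500 1.1250]
S = R + BᵀPB = [3/2] + [9.5625] = [11.0625]
BᵀPA = [-4.8750 -7.1250]
K = S⁻¹·BᵀPA = [-0.4407 -0.6441]
A−BK = [-0.1610 1.0339; -1.3390 3.9661]
AᵀP(A−BK) = [5.1017 -15.3898; -15.3898 53.6610]
P' = Q + AᵀP(A−BK) = [7.1017 -12.3898; -12.3898 62.6610]
tr(P') = 69.7627


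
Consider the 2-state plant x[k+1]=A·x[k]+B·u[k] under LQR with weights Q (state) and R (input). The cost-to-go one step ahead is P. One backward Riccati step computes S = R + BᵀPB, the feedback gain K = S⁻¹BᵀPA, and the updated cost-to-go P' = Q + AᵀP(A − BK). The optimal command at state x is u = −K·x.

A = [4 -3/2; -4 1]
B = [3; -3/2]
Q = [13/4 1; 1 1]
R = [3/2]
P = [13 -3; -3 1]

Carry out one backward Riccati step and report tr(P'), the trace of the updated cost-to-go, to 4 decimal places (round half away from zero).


BᵀP = [43.5000 -10.5000]
S = R + BᵀPB = [3/2] + [146.2500] = [147.7500]
BᵀPA = [216.0000 -75.7500]
K = S⁻¹·BᵀPA = [1.4619 -0.5127]
A−BK = [-0.3858 0.0381; -1.8071 0.2310]
AᵀP(A−BK) = [4.2234 -1.2589; -1.2589 0.4137]
P' = Q + AᵀP(A−BK) = [7.4734 -0.2589; -0.2589 1.4137]
tr(P') = 8.8871

8.8871


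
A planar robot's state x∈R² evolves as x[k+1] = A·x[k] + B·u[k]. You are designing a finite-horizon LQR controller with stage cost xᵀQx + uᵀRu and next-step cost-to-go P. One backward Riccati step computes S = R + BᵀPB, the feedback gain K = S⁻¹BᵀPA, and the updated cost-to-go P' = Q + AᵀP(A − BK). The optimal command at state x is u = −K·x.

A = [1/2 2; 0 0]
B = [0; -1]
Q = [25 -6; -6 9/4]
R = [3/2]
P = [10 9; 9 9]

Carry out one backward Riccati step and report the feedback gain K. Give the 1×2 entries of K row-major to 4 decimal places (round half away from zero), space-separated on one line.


-0.4286 -1.7143

BᵀP = [-9.0000 -9.0000]
S = R + BᵀPB = [3/2] + [9.0000] = [10.5000]
BᵀPA = [-4.5000 -18.0000]
K = S⁻¹·BᵀPA = [-0.4286 -1.7143]
A−BK = [0.5000 2.0000; -0.4286 -1.7143]
AᵀP(A−BK) = [0.5714 2.2857; 2.2857 9.1429]
P' = Q + AᵀP(A−BK) = [25.5714 -3.7143; -3.7143 11.3929]
tr(P') = 36.9643


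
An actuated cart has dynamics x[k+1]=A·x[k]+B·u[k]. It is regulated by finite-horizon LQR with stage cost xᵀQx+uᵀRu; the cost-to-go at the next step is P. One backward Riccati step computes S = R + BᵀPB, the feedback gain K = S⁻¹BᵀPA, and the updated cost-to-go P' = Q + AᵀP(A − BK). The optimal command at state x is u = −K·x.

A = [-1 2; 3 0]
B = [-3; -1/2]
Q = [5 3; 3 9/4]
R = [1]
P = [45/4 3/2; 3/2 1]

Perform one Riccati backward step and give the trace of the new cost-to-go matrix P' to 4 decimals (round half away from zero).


BᵀP = [-34.5000 -5.0000]
S = R + BᵀPB = [1] + [106.0000] = [107.0000]
BᵀPA = [19.5000 -69.0000]
K = S⁻¹·BᵀPA = [0.1822 -0.6449]
A−BK = [-0.4533 0.0654; 3.0911 -0.3224]
AᵀP(A−BK) = [7.6963 -0.9252; -0.9252 0.5047]
P' = Q + AᵀP(A−BK) = [12.6963 2.0748; 2.0748 2.7547]
tr(P') = 15.4509

15.4509


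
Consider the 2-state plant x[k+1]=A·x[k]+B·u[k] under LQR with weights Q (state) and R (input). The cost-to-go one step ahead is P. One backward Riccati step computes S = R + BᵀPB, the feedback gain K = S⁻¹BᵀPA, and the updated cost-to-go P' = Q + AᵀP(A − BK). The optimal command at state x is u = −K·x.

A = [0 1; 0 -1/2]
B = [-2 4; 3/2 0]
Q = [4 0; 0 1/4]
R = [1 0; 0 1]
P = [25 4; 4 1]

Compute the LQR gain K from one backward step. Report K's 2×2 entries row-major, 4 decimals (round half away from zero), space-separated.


BᵀP = [-44.0000 -6.5000; 100.0000 16.0000]
S = R + BᵀPB = [1 0; 0 1] + [78.2500 -176.0000; -176.0000 400.0000] = [79.2500 -176.0000; -176.0000 401.0000]
BᵀPA = [0.0000 -40.7500; 0.0000 92.0000]
K = S⁻¹·BᵀPA = [0.0000 -0.1852; 0.0000 0.1481]
A−BK = [0.0000 0.0370; 0.0000 -0.2222]
AᵀP(A−BK) = [0.0000 0.0000; 0.0000 0.0741]
P' = Q + AᵀP(A−BK) = [4.0000 0.0000; 0.0000 0.3241]
tr(P') = 4.3241

0.0000 -0.1852 0.0000 0.1481


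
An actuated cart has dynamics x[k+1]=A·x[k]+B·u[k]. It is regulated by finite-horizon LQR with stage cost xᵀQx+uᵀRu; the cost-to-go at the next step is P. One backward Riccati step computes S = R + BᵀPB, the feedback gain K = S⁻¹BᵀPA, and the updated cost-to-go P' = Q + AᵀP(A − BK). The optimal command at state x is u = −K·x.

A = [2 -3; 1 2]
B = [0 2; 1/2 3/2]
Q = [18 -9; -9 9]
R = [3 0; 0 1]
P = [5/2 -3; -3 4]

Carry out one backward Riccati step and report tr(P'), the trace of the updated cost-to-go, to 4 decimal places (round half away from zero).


83.5625

BᵀP = [-1.5000 2.0000; 0.5000 0.0000]
S = R + BᵀPB = [3 0; 0 1] + [1.0000 0.0000; 0.0000 1.0000] = [4.0000 0.0000; 0.0000 2.0000]
BᵀPA = [-1.0000 8.5000; 1.0000 -1.5000]
K = S⁻¹·BᵀPA = [-0.2500 2.1250; 0.5000 -0.7500]
A−BK = [1.0000 -1.5000; 0.3750 2.0625]
AᵀP(A−BK) = [1.2500 -7.1250; -7.1250 55.3125]
P' = Q + AᵀP(A−BK) = [19.2500 -16.1250; -16.1250 64.3125]
tr(P') = 83.5625


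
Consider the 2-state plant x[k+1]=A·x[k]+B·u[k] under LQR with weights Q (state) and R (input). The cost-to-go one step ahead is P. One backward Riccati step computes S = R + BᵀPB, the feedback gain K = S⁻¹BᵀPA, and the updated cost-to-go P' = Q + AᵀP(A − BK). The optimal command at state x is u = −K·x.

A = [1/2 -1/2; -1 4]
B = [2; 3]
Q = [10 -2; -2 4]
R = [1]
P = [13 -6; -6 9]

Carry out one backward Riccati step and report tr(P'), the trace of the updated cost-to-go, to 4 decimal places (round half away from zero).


150.9677

BᵀP = [8.0000 15.0000]
S = R + BᵀPB = [1] + [61.0000] = [62.0000]
BᵀPA = [-11.0000 56.0000]
K = S⁻¹·BᵀPA = [-0.1774 0.9032]
A−BK = [0.8548 -2.3065; -0.4677 1.2903]
AᵀP(A−BK) = [16.2984 -44.3145; -44.3145 120.6694]
P' = Q + AᵀP(A−BK) = [26.2984 -46.3145; -46.3145 124.6694]
tr(P') = 150.9677


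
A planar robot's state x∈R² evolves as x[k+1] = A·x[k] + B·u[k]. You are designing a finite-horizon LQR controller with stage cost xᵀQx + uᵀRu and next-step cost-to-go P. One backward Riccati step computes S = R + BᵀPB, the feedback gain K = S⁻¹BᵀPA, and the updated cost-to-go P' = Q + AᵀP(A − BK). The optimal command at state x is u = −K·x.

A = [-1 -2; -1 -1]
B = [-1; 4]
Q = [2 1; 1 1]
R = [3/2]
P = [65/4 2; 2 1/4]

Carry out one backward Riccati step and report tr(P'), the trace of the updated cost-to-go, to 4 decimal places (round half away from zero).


BᵀP = [-8.2500 -1.0000]
S = R + BᵀPB = [3/2] + [4.2500] = [5.7500]
BᵀPA = [9.2500 17.5000]
K = S⁻¹·BᵀPA = [1.6087 3.0435]
A−BK = [0.6087 1.0435; -7.4348 -13.1739]
AᵀP(A−BK) = [5.6196 10.5978; 10.5978 19.9891]
P' = Q + AᵀP(A−BK) = [7.6196 11.5978; 11.5978 20.9891]
tr(P') = 28.6087

28.6087


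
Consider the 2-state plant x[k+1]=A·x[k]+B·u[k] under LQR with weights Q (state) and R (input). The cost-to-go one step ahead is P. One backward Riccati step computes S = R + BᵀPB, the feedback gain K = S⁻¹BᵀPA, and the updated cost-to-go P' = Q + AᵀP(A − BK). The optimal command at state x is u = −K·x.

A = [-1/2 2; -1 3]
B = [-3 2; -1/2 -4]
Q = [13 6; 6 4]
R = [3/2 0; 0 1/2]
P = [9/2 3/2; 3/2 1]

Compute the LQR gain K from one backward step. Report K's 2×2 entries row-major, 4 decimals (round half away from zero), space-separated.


0.2940 -1.0302 0.1904 -0.5482

BᵀP = [-14.2500 -5.0000; 3.0000 -1.0000]
S = R + BᵀPB = [3/2 0; 0 1/2] + [45.2500 -8.5000; -8.5000 10.0000] = [46.7500 -8.5000; -8.5000 10.5000]
BᵀPA = [12.1250 -43.5000; -0.5000 3.0000]
K = S⁻¹·BᵀPA = [0.2940 -1.0302; 0.1904 -0.5482]
A−BK = [0.0012 0.0060; -0.0916 0.2920]
AᵀP(A−BK) = [0.1558 -0.5334; -0.5334 1.8328]
P' = Q + AᵀP(A−BK) = [13.1558 5.4666; 5.4666 5.8328]
tr(P') = 18.9886
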